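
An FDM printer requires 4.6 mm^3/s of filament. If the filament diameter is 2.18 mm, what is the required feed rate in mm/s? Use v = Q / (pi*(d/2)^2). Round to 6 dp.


A = pi*(2.18/2)^2 = 3.732526
v = 4.6 / 3.732526 = 1.232409 mm/s


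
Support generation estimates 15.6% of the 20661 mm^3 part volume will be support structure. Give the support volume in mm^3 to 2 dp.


V_support = 20661 * 0.156 = 3223.12 mm^3


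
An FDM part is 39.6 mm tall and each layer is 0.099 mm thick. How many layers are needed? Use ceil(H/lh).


Layers = ceil(39.6/0.099) = 400


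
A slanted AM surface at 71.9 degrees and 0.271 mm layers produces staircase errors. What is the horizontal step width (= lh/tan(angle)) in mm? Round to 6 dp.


step = 0.271 / tan(71.9) = 0.088576 mm


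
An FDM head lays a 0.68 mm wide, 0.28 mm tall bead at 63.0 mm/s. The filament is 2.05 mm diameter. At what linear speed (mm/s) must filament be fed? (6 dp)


Q = 0.68 * 0.28 * 63.0 = 11.9952 mm^3/s
A_fil = pi*(2.05/2)^2 = 3.30063578 mm^2
v_feed = 11.9952 / 3.30063578 = 3.634209 mm/s


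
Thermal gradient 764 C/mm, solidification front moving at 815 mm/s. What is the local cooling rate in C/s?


CR = 764 * 815 = 622660 C/s


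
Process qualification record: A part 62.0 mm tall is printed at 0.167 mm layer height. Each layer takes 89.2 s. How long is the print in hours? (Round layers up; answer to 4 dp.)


Layers = ceil(62.0/0.167) = 372
t = 372 * 89.2 / 3600 = 9.2173 hrs


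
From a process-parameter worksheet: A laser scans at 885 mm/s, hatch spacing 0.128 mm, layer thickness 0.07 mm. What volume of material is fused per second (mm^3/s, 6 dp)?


Rate = 885 * 0.128 * 0.07 = 7.9296 mm^3/s


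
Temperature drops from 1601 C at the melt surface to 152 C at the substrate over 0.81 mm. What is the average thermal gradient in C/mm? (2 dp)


G = (1601-152)/0.81 = 1788.89 C/mm


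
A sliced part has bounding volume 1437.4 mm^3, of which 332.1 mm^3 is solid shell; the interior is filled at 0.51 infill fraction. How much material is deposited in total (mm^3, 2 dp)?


V_infill = (1437.4 - 332.1) * 0.51 = 563.7
V_total = 332.1 + 563.7 = 895.8 mm^3


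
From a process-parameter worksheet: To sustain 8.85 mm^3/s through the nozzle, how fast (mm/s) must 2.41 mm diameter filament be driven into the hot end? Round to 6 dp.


A = pi*(2.41/2)^2 = 4.561671
v = 8.85 / 4.561671 = 1.940079 mm/s


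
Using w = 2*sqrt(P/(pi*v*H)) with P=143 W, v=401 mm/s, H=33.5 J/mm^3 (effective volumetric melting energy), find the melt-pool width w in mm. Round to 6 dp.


w = 2*sqrt(143/(pi*401*33.5)) = 0.11642 mm


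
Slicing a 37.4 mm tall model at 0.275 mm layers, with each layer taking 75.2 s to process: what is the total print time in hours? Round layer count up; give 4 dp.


Layers = ceil(37.4/0.275) = 136
t = 136 * 75.2 / 3600 = 2.8409 hrs


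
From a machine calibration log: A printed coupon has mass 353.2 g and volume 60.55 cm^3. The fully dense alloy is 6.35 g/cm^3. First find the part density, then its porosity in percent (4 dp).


rho_part = 353.2 / 60.55 = 5.83319571 g/cm^3
Porosity = (1 - 5.83319571/6.35)*100 = 8.1387 %


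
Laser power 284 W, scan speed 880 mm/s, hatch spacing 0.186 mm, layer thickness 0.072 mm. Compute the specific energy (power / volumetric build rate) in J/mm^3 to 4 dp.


Build rate = 880 * 0.186 * 0.072 = 11.78496 mm^3/s
SE = 284 / 11.78496 = 24.0985 J/mm^3


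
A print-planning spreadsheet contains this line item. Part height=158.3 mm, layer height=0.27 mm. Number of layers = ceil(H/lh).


Layers = ceil(158.3/0.27) = 587


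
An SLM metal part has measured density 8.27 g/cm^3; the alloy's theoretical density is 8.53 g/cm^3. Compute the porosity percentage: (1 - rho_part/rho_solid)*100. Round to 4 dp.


Porosity = (1-8.27/8.53)*100 = 3.0481 %


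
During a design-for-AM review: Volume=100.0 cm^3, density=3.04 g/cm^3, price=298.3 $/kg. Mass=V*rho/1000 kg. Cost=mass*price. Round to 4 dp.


Mass = 100.0*3.04/1000 = 0.304 kg
Cost = 0.304 * 298.3 = 90.6832 $


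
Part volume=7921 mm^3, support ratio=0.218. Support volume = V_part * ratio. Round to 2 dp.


V_support = 7921 * 0.218 = 1726.78 mm^3


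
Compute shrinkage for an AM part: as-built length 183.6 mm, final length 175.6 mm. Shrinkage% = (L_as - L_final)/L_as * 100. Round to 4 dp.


Shrinkage = ((183.6-175.6)/183.6)*100 = 4.3573 %


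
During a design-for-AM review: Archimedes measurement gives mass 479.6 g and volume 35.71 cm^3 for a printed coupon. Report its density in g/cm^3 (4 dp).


rho = 479.6 / 35.71 = 13.4304 g/cm^3


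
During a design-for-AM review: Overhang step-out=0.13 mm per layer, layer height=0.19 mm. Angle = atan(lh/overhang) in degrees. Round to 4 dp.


angle = atan(0.19/0.13) = 55.6197 degrees


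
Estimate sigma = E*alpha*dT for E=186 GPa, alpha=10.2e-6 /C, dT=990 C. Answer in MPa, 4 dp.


sigma = 186*1000 * 10.2e-6 * 990 = 1878.228 MPa


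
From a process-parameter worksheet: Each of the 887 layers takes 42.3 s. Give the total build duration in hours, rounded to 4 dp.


t = 887 * 42.3 / 3600 = 10.4223 hrs


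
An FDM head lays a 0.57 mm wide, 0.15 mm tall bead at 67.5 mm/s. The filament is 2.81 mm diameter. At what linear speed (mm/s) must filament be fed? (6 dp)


Q = 0.57 * 0.15 * 67.5 = 5.77125 mm^3/s
A_fil = pi*(2.81/2)^2 = 6.20158244 mm^2
v_feed = 5.77125 / 6.20158244 = 0.930609 mm/s


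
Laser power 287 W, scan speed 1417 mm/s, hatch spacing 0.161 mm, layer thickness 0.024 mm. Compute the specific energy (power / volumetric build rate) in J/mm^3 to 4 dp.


Build rate = 1417 * 0.161 * 0.024 = 5.475288 mm^3/s
SE = 287 / 5.475288 = 52.4173 J/mm^3


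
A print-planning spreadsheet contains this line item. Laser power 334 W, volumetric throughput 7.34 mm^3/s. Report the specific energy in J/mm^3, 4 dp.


SE = 334 / 7.34 = 45.5041 J/mm^3


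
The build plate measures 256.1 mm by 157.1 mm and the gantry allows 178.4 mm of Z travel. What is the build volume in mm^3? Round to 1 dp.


V = 256.1 * 157.1 * 178.4 = 7177622.5 mm^3


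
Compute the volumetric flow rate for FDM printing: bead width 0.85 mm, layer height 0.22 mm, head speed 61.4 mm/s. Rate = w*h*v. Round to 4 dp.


Rate = 0.85 * 0.22 * 61.4 = 11.4818 mm^3/s


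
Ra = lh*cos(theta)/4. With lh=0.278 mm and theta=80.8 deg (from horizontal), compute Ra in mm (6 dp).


Ra = 0.278 * cos(80.8) / 4 = 0.011112 mm


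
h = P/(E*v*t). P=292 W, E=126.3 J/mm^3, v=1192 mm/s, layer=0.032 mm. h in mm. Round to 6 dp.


h = 292 / (126.3*1192*0.032) = 0.060611 mm


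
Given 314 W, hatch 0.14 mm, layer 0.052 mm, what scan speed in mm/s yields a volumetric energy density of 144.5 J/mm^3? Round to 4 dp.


v = 314 / (144.5*0.14*0.052) = 298.4904 mm/s


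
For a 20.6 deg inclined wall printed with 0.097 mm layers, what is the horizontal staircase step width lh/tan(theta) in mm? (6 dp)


step = 0.097 / tan(20.6) = 0.258064 mm


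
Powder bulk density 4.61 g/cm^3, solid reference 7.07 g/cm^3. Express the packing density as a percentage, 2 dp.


Packing = (4.61/7.07)*100 = 65.21 %


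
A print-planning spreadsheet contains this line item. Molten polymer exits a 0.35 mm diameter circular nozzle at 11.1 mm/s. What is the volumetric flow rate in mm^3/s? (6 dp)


A = pi*(0.35/2)^2 = 0.09621128 mm^2
Q = 0.09621128 * 11.1 = 1.067945 mm^3/s


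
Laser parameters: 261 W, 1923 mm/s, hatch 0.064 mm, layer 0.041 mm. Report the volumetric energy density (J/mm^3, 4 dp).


E = 261 / (1923*0.064*0.041) = 51.7246 J/mm^3


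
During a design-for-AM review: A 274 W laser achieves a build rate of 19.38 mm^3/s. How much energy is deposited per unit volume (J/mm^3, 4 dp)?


SE = 274 / 19.38 = 14.1383 J/mm^3


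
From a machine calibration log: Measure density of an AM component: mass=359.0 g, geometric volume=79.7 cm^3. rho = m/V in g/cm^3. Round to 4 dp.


rho = 359.0 / 79.7 = 4.5044 g/cm^3


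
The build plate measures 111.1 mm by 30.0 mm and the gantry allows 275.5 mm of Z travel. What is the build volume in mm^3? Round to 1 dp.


V = 111.1 * 30.0 * 275.5 = 918241.5 mm^3


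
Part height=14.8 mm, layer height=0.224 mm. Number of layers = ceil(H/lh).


Layers = ceil(14.8/0.224) = 67


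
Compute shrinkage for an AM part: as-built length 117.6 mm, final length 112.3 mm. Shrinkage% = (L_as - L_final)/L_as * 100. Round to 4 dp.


Shrinkage = ((117.6-112.3)/117.6)*100 = 4.5068 %


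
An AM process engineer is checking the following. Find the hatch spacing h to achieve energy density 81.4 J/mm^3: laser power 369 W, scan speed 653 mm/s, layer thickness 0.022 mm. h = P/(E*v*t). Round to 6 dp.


h = 369 / (81.4*653*0.022) = 0.315548 mm


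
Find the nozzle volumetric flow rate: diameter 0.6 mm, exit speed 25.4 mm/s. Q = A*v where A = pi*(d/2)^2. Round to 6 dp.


A = pi*(0.6/2)^2 = 0.28274334 mm^2
Q = 0.28274334 * 25.4 = 7.181681 mm^3/s


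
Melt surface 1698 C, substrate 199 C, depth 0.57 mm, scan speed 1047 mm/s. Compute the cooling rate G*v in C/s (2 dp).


G = (1698-199)/0.57 = 2629.8245614 C/mm
CR = 2629.8245614 * 1047 = 2753426.32 C/s


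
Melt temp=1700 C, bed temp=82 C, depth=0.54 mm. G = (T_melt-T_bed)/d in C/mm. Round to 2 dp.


G = (1700-82)/0.54 = 2996.3 C/mm


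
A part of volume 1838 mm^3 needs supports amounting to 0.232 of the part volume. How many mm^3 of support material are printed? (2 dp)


V_support = 1838 * 0.232 = 426.42 mm^3


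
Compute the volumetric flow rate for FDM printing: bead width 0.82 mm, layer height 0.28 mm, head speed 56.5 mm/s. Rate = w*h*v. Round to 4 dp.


Rate = 0.82 * 0.28 * 56.5 = 12.9724 mm^3/s


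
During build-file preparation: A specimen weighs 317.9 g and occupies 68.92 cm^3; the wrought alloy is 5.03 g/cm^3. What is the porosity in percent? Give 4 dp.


rho_part = 317.9 / 68.92 = 4.61259431 g/cm^3
Porosity = (1 - 4.61259431/5.03)*100 = 8.2983 %


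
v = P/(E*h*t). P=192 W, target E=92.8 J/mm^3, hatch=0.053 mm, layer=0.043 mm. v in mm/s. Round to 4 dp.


v = 192 / (92.8*0.053*0.043) = 907.8392 mm/s


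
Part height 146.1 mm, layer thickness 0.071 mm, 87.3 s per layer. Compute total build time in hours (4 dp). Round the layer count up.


Layers = ceil(146.1/0.071) = 2058
t = 2058 * 87.3 / 3600 = 49.9065 hrs


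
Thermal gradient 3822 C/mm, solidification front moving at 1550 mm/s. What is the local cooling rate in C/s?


CR = 3822 * 1550 = 5924100 C/s


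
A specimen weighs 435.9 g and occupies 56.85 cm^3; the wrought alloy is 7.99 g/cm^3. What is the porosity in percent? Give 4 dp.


rho_part = 435.9 / 56.85 = 7.66754617 g/cm^3
Porosity = (1 - 7.66754617/7.99)*100 = 4.0357 %


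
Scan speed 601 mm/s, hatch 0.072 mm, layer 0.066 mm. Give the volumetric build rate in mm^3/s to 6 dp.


Rate = 601 * 0.072 * 0.066 = 2.855952 mm^3/s


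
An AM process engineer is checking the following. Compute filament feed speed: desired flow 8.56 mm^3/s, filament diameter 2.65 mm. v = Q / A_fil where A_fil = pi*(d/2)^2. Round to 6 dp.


A = pi*(2.65/2)^2 = 5.515459
v = 8.56 / 5.515459 = 1.552001 mm/s


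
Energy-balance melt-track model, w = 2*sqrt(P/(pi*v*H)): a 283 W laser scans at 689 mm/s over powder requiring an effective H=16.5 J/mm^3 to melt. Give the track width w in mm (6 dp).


w = 2*sqrt(283/(pi*689*16.5)) = 0.178031 mm


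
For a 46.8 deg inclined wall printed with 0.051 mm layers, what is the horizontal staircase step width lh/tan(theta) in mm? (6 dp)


step = 0.051 / tan(46.8) = 0.047892 mm


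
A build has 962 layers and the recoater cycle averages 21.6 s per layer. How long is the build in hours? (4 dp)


t = 962 * 21.6 / 3600 = 5.772 hrs


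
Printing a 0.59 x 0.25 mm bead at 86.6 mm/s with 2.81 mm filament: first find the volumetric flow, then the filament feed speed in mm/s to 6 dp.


Q = 0.59 * 0.25 * 86.6 = 12.7735 mm^3/s
A_fil = pi*(2.81/2)^2 = 6.20158244 mm^2
v_feed = 12.7735 / 6.20158244 = 2.059716 mm/s


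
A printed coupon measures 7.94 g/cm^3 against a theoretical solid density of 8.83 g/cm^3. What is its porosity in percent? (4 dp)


Porosity = (1-7.94/8.83)*100 = 10.0793 %


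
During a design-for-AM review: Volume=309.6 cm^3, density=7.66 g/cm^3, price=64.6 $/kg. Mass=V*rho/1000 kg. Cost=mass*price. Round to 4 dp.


Mass = 309.6*7.66/1000 = 2.371536 kg
Cost = 2.371536 * 64.6 = 153.2012 $


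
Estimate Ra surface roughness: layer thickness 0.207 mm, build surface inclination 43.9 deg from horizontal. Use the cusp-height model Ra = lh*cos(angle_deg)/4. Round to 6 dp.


Ra = 0.207 * cos(43.9) / 4 = 0.037289 mm


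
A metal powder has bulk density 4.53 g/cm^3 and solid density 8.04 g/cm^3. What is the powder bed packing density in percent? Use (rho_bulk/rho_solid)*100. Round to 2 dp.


Packing = (4.53/8.04)*100 = 56.34 %


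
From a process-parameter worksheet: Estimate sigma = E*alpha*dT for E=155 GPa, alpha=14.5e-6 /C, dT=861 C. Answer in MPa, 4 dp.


sigma = 155*1000 * 14.5e-6 * 861 = 1935.0975 MPa


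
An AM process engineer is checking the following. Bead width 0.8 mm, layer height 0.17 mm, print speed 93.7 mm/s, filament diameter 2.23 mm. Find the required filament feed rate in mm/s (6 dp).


Q = 0.8 * 0.17 * 93.7 = 12.7432 mm^3/s
A_fil = pi*(2.23/2)^2 = 3.90570653 mm^2
v_feed = 12.7432 / 3.90570653 = 3.262713 mm/s


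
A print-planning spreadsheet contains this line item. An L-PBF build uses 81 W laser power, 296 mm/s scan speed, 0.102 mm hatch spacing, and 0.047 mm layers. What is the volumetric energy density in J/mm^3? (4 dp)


E = 81 / (296*0.102*0.047) = 57.0815 J/mm^3


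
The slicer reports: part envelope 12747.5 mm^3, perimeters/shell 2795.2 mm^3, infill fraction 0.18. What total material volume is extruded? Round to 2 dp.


V_infill = (12747.5 - 2795.2) * 0.18 = 1791.41
V_total = 2795.2 + 1791.41 = 4586.61 mm^3


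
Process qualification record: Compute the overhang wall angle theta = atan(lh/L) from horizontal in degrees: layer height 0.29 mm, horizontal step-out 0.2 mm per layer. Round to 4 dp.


angle = atan(0.29/0.2) = 55.4077 degrees


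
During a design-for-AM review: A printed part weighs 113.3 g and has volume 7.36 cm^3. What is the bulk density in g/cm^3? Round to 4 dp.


rho = 113.3 / 7.36 = 15.394 g/cm^3


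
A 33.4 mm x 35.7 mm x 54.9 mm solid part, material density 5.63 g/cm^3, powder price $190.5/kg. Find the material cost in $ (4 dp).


V = 33.4 * 35.7 * 54.9 = 65461.662 mm^3 = 65.461662 cm^3
Mass = 65.461662 * 5.63 / 1000 = 0.36854916 kg
Cost = 0.36854916 * 190.5 = 70.2086 $


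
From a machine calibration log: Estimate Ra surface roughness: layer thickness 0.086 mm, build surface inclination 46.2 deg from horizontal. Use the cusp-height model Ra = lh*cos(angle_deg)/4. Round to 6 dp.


Ra = 0.086 * cos(46.2) / 4 = 0.014881 mm


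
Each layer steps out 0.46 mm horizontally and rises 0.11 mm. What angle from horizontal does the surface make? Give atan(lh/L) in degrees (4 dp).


angle = atan(0.11/0.46) = 13.4486 degrees


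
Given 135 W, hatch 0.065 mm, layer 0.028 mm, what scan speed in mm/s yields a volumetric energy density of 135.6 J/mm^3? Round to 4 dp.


v = 135 / (135.6*0.065*0.028) = 547.0194 mm/s


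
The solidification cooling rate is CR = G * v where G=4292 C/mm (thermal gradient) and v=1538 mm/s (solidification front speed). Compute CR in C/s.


CR = 4292 * 1538 = 6601096 C/s


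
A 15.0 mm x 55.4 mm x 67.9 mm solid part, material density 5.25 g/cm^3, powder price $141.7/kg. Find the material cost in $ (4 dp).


V = 15.0 * 55.4 * 67.9 = 56424.9 mm^3 = 56.4249 cm^3
Mass = 56.4249 * 5.25 / 1000 = 0.29623073 kg
Cost = 0.29623073 * 141.7 = 41.9759 $


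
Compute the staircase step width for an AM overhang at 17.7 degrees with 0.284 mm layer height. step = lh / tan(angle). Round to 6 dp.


step = 0.284 / tan(17.7) = 0.88989 mm


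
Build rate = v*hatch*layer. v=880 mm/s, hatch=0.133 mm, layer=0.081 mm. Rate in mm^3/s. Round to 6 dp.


Rate = 880 * 0.133 * 0.081 = 9.48024 mm^3/s


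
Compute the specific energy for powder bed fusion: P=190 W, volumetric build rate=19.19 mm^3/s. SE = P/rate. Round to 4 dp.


SE = 190 / 19.19 = 9.901 J/mm^3


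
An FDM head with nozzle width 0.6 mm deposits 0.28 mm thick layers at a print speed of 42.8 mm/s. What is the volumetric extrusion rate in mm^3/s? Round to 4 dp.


Rate = 0.6 * 0.28 * 42.8 = 7.1904 mm^3/s


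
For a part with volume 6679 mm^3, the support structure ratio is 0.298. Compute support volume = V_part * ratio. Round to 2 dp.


V_support = 6679 * 0.298 = 1990.34 mm^3


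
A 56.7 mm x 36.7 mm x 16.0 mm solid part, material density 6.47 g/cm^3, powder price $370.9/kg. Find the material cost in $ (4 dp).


V = 56.7 * 36.7 * 16.0 = 33294.24 mm^3 = 33.29424 cm^3
Mass = 33.29424 * 6.47 / 1000 = 0.21541373 kg
Cost = 0.21541373 * 370.9 = 79.897 $


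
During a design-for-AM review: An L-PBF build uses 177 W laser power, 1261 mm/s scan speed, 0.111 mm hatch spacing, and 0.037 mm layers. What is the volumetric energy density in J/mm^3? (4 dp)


E = 177 / (1261*0.111*0.037) = 34.177 J/mm^3


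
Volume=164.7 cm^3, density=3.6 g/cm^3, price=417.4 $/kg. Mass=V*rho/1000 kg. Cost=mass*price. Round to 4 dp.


Mass = 164.7*3.6/1000 = 0.59292 kg
Cost = 0.59292 * 417.4 = 247.4848 $


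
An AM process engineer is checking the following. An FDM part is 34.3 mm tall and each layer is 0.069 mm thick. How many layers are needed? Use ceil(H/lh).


Layers = ceil(34.3/0.069) = 498


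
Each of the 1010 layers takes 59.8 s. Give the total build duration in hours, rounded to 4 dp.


t = 1010 * 59.8 / 3600 = 16.7772 hrs


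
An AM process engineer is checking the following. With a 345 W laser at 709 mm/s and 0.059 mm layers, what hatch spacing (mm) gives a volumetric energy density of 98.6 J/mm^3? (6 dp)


h = 345 / (98.6*709*0.059) = 0.083646 mm


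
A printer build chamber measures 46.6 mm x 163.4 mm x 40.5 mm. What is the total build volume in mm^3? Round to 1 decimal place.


V = 46.6 * 163.4 * 40.5 = 308384.8 mm^3


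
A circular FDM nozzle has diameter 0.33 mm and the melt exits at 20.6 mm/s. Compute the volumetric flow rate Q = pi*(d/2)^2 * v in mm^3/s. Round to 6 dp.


A = pi*(0.33/2)^2 = 0.08552986 mm^2
Q = 0.08552986 * 20.6 = 1.761915 mm^3/s


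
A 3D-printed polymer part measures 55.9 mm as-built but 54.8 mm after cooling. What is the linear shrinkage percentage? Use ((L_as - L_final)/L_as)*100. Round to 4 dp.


Shrinkage = ((55.9-54.8)/55.9)*100 = 1.9678 %


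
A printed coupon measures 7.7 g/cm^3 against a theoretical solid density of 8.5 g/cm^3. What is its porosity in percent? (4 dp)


Porosity = (1-7.7/8.5)*100 = 9.4118 %


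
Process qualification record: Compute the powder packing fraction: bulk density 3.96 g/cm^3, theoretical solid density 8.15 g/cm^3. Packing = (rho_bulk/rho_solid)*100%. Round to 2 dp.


Packing = (3.96/8.15)*100 = 48.59 %


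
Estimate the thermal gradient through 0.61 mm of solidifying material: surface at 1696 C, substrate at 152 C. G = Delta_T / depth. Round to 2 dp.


G = (1696-152)/0.61 = 2531.15 C/mm


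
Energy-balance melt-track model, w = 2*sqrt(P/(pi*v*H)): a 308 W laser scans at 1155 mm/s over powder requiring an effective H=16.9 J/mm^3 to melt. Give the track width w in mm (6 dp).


w = 2*sqrt(308/(pi*1155*16.9)) = 0.141741 mm


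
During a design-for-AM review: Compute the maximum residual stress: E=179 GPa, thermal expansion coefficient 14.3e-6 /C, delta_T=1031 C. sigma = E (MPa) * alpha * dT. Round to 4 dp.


sigma = 179*1000 * 14.3e-6 * 1031 = 2639.0507 MPa


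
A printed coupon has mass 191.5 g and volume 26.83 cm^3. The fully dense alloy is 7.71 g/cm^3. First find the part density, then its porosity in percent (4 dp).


rho_part = 191.5 / 26.83 = 7.13753261 g/cm^3
Porosity = (1 - 7.13753261/7.71)*100 = 7.425 %


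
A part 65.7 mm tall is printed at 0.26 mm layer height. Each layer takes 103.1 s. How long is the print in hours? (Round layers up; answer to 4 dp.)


Layers = ceil(65.7/0.26) = 253
t = 253 * 103.1 / 3600 = 7.2456 hrs


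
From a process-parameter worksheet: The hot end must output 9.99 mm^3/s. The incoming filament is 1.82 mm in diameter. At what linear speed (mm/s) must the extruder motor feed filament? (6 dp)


A = pi*(1.82/2)^2 = 2.601553
v = 9.99 / 2.601553 = 3.840014 mm/s


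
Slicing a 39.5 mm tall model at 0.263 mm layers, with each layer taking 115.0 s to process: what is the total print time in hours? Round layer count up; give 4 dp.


Layers = ceil(39.5/0.263) = 151
t = 151 * 115.0 / 3600 = 4.8236 hrs


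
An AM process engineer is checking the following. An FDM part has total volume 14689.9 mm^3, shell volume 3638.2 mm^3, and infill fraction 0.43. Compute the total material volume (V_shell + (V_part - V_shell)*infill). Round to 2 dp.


V_infill = (14689.9 - 3638.2) * 0.43 = 4752.23
V_total = 3638.2 + 4752.23 = 8390.43 mm^3


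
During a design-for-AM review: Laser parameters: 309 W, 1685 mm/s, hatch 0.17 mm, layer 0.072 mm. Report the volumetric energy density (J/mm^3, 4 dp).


E = 309 / (1685*0.17*0.072) = 14.9823 J/mm^3


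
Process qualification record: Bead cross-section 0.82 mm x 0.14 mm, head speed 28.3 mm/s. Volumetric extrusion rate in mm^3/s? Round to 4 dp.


Rate = 0.82 * 0.14 * 28.3 = 3.2488 mm^3/s


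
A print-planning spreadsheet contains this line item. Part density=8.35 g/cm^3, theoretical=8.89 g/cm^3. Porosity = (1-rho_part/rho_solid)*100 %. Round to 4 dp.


Porosity = (1-8.35/8.89)*100 = 6.0742 %


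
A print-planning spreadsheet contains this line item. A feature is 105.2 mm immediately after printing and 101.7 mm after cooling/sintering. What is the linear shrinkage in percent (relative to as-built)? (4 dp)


Shrinkage = ((105.2-101.7)/105.2)*100 = 3.327 %


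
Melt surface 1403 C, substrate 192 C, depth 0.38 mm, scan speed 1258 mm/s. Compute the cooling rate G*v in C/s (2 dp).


G = (1403-192)/0.38 = 3186.84210526 C/mm
CR = 3186.84210526 * 1258 = 4009047.37 C/s


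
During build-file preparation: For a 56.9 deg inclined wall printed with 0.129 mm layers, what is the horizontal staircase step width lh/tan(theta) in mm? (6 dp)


step = 0.129 / tan(56.9) = 0.084094 mm


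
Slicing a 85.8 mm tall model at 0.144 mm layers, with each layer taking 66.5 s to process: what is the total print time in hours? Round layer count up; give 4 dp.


Layers = ceil(85.8/0.144) = 596
t = 596 * 66.5 / 3600 = 11.0094 hrs


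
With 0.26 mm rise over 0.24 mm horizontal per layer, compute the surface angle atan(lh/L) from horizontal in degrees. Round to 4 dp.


angle = atan(0.26/0.24) = 47.2906 degrees


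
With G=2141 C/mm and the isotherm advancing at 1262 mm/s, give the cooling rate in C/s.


CR = 2141 * 1262 = 2701942 C/s


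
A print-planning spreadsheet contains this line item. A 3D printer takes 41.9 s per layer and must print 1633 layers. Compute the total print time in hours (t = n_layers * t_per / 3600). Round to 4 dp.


t = 1633 * 41.9 / 3600 = 19.0063 hrs


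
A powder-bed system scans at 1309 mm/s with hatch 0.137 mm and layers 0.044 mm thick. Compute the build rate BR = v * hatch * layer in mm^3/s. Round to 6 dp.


Rate = 1309 * 0.137 * 0.044 = 7.890652 mm^3/s


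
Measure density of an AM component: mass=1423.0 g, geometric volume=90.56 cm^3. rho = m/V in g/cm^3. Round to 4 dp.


rho = 1423.0 / 90.56 = 15.7133 g/cm^3


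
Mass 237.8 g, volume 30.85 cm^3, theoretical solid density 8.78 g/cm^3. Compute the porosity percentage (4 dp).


rho_part = 237.8 / 30.85 = 7.7082658 g/cm^3
Porosity = (1 - 7.7082658/8.78)*100 = 12.2065 %


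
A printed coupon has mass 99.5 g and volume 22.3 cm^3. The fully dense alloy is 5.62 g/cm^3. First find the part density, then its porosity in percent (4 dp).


rho_part = 99.5 / 22.3 = 4.46188341 g/cm^3
Porosity = (1 - 4.46188341/5.62)*100 = 20.6071 %


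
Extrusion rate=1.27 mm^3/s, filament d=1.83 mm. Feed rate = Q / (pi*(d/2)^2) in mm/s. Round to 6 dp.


A = pi*(1.83/2)^2 = 2.63022
v = 1.27 / 2.63022 = 0.482849 mm/s


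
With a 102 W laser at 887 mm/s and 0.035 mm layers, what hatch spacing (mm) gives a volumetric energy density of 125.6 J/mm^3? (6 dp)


h = 102 / (125.6*887*0.035) = 0.026159 mm


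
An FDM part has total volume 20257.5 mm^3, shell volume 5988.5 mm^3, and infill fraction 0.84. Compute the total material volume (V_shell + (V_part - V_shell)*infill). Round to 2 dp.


V_infill = (20257.5 - 5988.5) * 0.84 = 11985.96
V_total = 5988.5 + 11985.96 = 17974.46 mm^3


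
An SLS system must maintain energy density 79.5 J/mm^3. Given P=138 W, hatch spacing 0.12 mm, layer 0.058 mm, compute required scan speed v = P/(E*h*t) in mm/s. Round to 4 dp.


v = 138 / (79.5*0.12*0.058) = 249.4036 mm/s


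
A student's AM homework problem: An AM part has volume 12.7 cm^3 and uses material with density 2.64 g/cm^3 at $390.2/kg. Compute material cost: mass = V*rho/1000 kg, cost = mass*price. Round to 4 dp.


Mass = 12.7*2.64/1000 = 0.033528 kg
Cost = 0.033528 * 390.2 = 13.0826 $


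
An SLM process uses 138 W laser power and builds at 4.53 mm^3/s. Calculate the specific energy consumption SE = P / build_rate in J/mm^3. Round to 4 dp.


SE = 138 / 4.53 = 30.4636 J/mm^3


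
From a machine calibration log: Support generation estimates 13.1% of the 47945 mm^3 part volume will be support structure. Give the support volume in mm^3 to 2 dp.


V_support = 47945 * 0.131 = 6280.8 mm^3


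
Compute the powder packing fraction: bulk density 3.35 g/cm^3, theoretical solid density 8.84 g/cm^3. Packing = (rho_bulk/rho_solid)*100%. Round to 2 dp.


Packing = (3.35/8.84)*100 = 37.9 %


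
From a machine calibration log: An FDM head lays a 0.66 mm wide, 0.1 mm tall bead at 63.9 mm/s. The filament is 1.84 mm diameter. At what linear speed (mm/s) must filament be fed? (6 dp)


Q = 0.66 * 0.1 * 63.9 = 4.2174 mm^3/s
A_fil = pi*(1.84/2)^2 = 2.65904402 mm^2
v_feed = 4.2174 / 2.65904402 = 1.586059 mm/s


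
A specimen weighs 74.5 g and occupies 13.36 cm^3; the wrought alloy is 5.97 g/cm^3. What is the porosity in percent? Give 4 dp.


rho_part = 74.5 / 13.36 = 5.57634731 g/cm^3
Porosity = (1 - 5.57634731/5.97)*100 = 6.5938 %


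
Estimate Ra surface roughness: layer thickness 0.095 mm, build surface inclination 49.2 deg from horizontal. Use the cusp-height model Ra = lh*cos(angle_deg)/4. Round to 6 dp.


Ra = 0.095 * cos(49.2) / 4 = 0.015519 mm


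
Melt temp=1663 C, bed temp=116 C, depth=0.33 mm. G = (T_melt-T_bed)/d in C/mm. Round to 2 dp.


G = (1663-116)/0.33 = 4687.88 C/mm


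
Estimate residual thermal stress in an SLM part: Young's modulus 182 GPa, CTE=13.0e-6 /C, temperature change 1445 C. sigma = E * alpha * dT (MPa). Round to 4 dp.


sigma = 182*1000 * 13.0e-6 * 1445 = 3418.87 MPa


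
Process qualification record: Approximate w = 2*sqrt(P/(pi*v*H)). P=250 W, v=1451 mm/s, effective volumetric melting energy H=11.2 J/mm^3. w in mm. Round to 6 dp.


w = 2*sqrt(250/(pi*1451*11.2)) = 0.139953 mm


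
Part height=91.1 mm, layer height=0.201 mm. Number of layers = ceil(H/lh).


Layers = ceil(91.1/0.201) = 454


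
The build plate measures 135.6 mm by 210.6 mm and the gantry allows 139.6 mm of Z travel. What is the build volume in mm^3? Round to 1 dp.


V = 135.6 * 210.6 * 139.6 = 3986607.5 mm^3


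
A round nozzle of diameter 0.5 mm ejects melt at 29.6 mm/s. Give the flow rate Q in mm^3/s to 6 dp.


A = pi*(0.5/2)^2 = 0.19634954 mm^2
Q = 0.19634954 * 29.6 = 5.811946 mm^3/s


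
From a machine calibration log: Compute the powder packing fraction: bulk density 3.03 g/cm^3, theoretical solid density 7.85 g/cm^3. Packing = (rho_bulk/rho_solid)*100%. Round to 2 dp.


Packing = (3.03/7.85)*100 = 38.6 %


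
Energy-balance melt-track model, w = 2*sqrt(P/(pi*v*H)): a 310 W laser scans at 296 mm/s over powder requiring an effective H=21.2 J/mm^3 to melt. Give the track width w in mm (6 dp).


w = 2*sqrt(310/(pi*296*21.2)) = 0.250797 mm


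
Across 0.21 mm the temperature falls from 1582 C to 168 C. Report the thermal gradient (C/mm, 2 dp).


G = (1582-168)/0.21 = 6733.33 C/mm


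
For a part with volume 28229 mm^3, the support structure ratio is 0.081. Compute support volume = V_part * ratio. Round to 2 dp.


V_support = 28229 * 0.081 = 2286.55 mm^3


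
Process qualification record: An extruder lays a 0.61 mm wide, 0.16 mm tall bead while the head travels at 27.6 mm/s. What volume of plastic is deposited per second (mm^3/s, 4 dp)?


Rate = 0.61 * 0.16 * 27.6 = 2.6938 mm^3/s


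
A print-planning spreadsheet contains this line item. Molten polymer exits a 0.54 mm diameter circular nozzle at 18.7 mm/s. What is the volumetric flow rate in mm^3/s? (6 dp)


A = pi*(0.54/2)^2 = 0.2290221 mm^2
Q = 0.2290221 * 18.7 = 4.282713 mm^3/s


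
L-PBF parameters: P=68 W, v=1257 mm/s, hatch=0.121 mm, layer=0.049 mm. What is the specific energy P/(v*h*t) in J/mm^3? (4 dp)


Build rate = 1257 * 0.121 * 0.049 = 7.452753 mm^3/s
SE = 68 / 7.452753 = 9.1241 J/mm^3


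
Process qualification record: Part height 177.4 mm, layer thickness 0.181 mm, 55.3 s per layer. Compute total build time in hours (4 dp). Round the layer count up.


Layers = ceil(177.4/0.181) = 981
t = 981 * 55.3 / 3600 = 15.0693 hrs


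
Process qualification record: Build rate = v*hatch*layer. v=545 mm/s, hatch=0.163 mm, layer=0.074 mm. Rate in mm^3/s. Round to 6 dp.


Rate = 545 * 0.163 * 0.074 = 6.57379 mm^3/s


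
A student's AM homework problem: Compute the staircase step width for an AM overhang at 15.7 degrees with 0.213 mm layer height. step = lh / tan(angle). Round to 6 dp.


step = 0.213 / tan(15.7) = 0.757772 mm


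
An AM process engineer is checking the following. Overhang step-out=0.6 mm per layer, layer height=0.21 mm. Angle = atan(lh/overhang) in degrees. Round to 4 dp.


angle = atan(0.21/0.6) = 19.29 degrees


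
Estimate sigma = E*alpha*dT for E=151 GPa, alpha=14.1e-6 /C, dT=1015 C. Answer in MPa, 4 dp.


sigma = 151*1000 * 14.1e-6 * 1015 = 2161.0365 MPa


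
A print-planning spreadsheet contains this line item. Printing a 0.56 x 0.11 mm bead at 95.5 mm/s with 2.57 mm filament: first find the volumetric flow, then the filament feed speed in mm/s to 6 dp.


Q = 0.56 * 0.11 * 95.5 = 5.8828 mm^3/s
A_fil = pi*(2.57/2)^2 = 5.18747633 mm^2
v_feed = 5.8828 / 5.18747633 = 1.134039 mm/s


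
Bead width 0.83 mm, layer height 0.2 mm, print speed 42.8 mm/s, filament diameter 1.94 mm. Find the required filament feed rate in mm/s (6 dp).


Q = 0.83 * 0.2 * 42.8 = 7.1048 mm^3/s
A_fil = pi*(1.94/2)^2 = 2.95592453 mm^2
v_feed = 7.1048 / 2.95592453 = 2.40358 mm/s


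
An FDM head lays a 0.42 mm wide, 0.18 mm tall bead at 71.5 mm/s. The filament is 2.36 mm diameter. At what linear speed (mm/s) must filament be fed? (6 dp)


Q = 0.42 * 0.18 * 71.5 = 5.4054 mm^3/s
A_fil = pi*(2.36/2)^2 = 4.37435361 mm^2
v_feed = 5.4054 / 4.37435361 = 1.235703 mm/s


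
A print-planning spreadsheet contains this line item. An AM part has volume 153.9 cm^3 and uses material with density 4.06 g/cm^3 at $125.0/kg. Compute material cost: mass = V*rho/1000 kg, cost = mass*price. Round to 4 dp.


Mass = 153.9*4.06/1000 = 0.624834 kg
Cost = 0.624834 * 125.0 = 78.1043 $


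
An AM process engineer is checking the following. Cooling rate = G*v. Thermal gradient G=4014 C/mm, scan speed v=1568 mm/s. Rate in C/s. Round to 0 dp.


CR = 4014 * 1568 = 6293952 C/s


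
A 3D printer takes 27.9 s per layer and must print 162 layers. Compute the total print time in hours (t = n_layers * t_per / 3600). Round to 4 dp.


t = 162 * 27.9 / 3600 = 1.2555 hrs


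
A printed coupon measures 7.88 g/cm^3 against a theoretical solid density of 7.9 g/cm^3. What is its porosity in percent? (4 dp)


Porosity = (1-7.88/7.9)*100 = 0.2532 %


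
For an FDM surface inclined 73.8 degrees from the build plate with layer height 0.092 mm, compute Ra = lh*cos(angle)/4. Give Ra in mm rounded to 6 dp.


Ra = 0.092 * cos(73.8) / 4 = 0.006417 mm


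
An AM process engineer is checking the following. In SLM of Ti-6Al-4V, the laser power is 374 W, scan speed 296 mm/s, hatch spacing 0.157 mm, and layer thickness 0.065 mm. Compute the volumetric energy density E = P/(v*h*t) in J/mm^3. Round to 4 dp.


E = 374 / (296*0.157*0.065) = 123.8132 J/mm^3


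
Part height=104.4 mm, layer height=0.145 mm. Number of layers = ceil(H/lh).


Layers = ceil(104.4/0.145) = 720


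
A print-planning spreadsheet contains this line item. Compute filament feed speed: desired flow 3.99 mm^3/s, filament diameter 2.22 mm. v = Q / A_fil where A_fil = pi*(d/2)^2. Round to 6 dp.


A = pi*(2.22/2)^2 = 3.870756
v = 3.99 / 3.870756 = 1.030806 mm/s


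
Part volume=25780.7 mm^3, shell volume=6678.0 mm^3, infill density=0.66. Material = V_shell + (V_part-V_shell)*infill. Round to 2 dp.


V_infill = (25780.7 - 6678.0) * 0.66 = 12607.78
V_total = 6678.0 + 12607.78 = 19285.78 mm^3


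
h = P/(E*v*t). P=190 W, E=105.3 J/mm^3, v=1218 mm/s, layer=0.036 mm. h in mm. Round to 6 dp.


h = 190 / (105.3*1218*0.036) = 0.041151 mm


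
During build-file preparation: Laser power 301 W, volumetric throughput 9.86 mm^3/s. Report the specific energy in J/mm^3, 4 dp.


SE = 301 / 9.86 = 30.5274 J/mm^3


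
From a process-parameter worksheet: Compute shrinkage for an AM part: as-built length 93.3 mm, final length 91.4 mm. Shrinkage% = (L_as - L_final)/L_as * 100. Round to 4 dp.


Shrinkage = ((93.3-91.4)/93.3)*100 = 2.0364 %


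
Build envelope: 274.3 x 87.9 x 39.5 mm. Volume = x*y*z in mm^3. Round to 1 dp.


V = 274.3 * 87.9 * 39.5 = 952383.3 mm^3


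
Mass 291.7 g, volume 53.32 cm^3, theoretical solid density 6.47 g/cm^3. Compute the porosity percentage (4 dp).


rho_part = 291.7 / 53.32 = 5.47074269 g/cm^3
Porosity = (1 - 5.47074269/6.47)*100 = 15.4445 %


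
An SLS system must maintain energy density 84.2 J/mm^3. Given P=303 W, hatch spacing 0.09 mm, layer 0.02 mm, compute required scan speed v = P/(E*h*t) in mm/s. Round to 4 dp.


v = 303 / (84.2*0.09*0.02) = 1999.2082 mm/s


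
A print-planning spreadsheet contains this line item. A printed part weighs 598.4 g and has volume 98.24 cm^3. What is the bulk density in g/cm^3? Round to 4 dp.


rho = 598.4 / 98.24 = 6.0912 g/cm^3


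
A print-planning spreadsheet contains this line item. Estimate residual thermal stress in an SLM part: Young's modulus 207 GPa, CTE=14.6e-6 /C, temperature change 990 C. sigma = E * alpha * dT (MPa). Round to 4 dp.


sigma = 207*1000 * 14.6e-6 * 990 = 2991.978 MPa


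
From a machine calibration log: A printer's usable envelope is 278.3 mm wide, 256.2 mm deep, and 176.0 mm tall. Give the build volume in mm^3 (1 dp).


V = 278.3 * 256.2 * 176.0 = 12548881.0 mm^3


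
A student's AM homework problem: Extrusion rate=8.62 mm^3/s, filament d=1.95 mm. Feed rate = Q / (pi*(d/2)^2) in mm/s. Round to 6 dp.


A = pi*(1.95/2)^2 = 2.986477
v = 8.62 / 2.986477 = 2.886344 mm/s


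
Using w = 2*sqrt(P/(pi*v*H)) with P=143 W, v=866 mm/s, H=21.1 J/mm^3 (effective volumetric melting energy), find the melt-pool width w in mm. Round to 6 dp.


w = 2*sqrt(143/(pi*866*21.1)) = 0.099821 mm


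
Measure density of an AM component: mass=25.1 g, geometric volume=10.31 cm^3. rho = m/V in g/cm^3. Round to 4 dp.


rho = 25.1 / 10.31 = 2.4345 g/cm^3


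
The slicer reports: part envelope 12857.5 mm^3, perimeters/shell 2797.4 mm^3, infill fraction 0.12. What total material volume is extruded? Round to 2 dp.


V_infill = (12857.5 - 2797.4) * 0.12 = 1207.21
V_total = 2797.4 + 1207.21 = 4004.61 mm^3


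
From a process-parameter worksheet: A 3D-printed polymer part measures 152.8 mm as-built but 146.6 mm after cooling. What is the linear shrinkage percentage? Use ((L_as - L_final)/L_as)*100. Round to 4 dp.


Shrinkage = ((152.8-146.6)/152.8)*100 = 4.0576 %


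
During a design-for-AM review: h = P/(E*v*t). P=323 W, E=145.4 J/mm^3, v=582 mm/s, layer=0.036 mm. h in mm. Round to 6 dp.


h = 323 / (145.4*582*0.036) = 0.106026 mm


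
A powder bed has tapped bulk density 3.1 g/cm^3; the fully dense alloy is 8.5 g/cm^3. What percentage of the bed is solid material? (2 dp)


Packing = (3.1/8.5)*100 = 36.47 %


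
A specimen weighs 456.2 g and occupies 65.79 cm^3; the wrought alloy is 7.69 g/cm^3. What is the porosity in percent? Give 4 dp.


rho_part = 456.2 / 65.79 = 6.93418453 g/cm^3
Porosity = (1 - 6.93418453/7.69)*100 = 9.8285 %


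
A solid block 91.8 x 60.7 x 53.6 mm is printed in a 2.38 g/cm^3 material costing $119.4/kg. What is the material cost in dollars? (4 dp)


V = 91.8 * 60.7 * 53.6 = 298673.136 mm^3 = 298.673136 cm^3
Mass = 298.673136 * 2.38 / 1000 = 0.71084206 kg
Cost = 0.71084206 * 119.4 = 84.8745 $


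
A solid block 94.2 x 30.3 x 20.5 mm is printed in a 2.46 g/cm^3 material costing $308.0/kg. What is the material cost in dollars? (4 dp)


V = 94.2 * 30.3 * 20.5 = 58512.33 mm^3 = 58.51233 cm^3
Mass = 58.51233 * 2.46 / 1000 = 0.14394033 kg
Cost = 0.14394033 * 308.0 = 44.3336 $


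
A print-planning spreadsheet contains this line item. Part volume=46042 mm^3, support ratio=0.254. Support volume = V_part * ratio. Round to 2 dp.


V_support = 46042 * 0.254 = 11694.67 mm^3


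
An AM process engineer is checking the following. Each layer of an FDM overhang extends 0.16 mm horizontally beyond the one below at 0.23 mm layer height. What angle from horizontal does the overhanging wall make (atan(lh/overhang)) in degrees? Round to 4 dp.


angle = atan(0.23/0.16) = 55.1755 degrees


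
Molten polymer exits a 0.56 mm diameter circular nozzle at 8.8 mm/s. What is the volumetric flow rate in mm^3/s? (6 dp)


A = pi*(0.56/2)^2 = 0.24630086 mm^2
Q = 0.24630086 * 8.8 = 2.167448 mm^3/s


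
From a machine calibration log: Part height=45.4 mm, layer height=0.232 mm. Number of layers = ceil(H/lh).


Layers = ceil(45.4/0.232) = 196


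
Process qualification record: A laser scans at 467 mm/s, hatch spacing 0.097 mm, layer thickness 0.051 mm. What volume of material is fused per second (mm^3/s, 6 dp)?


Rate = 467 * 0.097 * 0.051 = 2.310249 mm^3/s


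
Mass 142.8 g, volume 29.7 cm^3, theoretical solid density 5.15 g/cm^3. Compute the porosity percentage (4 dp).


rho_part = 142.8 / 29.7 = 4.80808081 g/cm^3
Porosity = (1 - 4.80808081/5.15)*100 = 6.6392 %


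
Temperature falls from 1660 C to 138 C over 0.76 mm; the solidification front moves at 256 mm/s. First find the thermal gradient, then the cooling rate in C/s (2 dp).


G = (1660-138)/0.76 = 2002.63157895 C/mm
CR = 2002.63157895 * 256 = 512673.68 C/s


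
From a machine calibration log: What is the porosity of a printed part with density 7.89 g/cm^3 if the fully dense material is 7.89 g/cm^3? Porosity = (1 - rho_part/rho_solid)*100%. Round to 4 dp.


Porosity = (1-7.89/7.89)*100 = 0.0 %


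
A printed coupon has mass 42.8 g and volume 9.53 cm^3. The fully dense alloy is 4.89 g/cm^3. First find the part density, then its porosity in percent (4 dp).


rho_part = 42.8 / 9.53 = 4.4910808 g/cm^3
Porosity = (1 - 4.4910808/4.89)*100 = 8.1579 %


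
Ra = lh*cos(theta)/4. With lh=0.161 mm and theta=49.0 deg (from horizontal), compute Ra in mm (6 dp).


Ra = 0.161 * cos(49.0) / 4 = 0.026406 mm


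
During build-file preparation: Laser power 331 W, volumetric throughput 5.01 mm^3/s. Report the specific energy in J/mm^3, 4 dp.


SE = 331 / 5.01 = 66.0679 J/mm^3
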